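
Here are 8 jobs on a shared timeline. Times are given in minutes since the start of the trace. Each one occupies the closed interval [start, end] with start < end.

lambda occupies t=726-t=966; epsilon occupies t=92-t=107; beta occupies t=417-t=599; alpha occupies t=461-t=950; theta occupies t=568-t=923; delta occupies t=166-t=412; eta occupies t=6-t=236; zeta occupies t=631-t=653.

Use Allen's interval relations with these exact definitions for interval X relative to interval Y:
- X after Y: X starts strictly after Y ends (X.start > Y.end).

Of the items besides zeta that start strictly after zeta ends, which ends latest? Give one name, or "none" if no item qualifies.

lambda

Target zeta = [t=631, t=653].
alpha [t=461, t=950] → contains → excluded.
beta [t=417, t=599] → before → excluded.
delta [t=166, t=412] → before → excluded.
epsilon [t=92, t=107] → before → excluded.
eta [t=6, t=236] → before → excluded.
lambda [t=726, t=966] → after → candidate.
theta [t=568, t=923] → contains → excluded.
Among candidates, latest end is t=966 → lambda.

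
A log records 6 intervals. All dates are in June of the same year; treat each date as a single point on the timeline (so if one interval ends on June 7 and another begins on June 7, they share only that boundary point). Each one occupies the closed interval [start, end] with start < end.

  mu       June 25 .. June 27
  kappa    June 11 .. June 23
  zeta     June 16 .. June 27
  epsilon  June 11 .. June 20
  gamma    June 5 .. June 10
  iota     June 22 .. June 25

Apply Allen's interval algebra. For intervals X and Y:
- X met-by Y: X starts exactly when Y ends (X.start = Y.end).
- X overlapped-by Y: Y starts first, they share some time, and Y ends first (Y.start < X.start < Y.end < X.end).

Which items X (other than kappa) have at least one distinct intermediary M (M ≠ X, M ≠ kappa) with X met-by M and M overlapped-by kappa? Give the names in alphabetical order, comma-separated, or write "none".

mu

Target kappa = [June 11, June 23].
Intermediaries M with M overlapped-by kappa: iota, zeta.
Via iota — items with X met-by iota: mu.
Via zeta — items with X met-by zeta: none.
Union: mu.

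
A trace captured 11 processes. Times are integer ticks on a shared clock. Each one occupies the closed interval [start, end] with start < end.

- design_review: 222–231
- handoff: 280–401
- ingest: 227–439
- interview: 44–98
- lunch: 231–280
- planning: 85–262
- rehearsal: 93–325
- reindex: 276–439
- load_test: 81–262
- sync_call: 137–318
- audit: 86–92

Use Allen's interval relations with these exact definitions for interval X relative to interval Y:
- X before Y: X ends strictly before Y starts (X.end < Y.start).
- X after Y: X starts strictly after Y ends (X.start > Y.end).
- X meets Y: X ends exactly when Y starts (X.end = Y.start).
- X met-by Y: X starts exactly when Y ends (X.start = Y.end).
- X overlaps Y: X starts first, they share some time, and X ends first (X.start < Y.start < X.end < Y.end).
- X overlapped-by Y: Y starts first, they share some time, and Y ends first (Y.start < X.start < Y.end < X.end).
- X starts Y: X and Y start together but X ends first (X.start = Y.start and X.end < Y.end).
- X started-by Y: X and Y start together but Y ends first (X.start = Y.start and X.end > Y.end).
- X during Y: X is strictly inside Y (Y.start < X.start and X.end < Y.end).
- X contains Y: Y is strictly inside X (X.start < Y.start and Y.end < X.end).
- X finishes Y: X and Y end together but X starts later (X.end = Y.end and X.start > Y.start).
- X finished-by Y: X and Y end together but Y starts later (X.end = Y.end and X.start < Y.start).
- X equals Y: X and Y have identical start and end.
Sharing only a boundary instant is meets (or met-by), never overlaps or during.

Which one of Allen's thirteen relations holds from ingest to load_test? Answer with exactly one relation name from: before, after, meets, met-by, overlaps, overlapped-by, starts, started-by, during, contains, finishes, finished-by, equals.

overlapped-by

ingest = [227, 439]; load_test = [81, 262].
Compare endpoints: ingest.start > load_test.start, ingest.start < load_test.end, ingest.end > load_test.start, ingest.end > load_test.end.
That pattern is 'overlapped-by'.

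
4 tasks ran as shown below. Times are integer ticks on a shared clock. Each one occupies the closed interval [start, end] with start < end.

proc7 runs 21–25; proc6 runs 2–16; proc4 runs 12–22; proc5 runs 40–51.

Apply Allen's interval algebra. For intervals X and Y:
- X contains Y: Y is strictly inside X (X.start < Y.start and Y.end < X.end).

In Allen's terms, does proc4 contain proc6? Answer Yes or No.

No

proc4 = [12, 22], proc6 = [2, 16].
Actual relation of proc4 to proc6: overlapped-by.
Asked whether 'contains' holds → No.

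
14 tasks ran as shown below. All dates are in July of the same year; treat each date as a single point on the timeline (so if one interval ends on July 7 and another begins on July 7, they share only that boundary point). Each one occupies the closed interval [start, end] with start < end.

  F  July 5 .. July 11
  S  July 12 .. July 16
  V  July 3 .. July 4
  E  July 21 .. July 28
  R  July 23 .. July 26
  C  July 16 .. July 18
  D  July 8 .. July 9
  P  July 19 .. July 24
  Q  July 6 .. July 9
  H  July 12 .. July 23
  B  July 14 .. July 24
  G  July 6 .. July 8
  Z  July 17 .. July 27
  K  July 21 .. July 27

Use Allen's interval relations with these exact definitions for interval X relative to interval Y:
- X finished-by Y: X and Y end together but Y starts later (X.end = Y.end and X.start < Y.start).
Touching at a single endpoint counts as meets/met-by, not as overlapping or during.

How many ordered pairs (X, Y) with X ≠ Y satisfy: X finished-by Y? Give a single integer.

Checking all 182 ordered pairs for relation 'finished-by'; matching pairs in alphabetical order:
(B, P): B finished-by P ✓
(Q, D): Q finished-by D ✓
(Z, K): Z finished-by K ✓
Count: 3.

3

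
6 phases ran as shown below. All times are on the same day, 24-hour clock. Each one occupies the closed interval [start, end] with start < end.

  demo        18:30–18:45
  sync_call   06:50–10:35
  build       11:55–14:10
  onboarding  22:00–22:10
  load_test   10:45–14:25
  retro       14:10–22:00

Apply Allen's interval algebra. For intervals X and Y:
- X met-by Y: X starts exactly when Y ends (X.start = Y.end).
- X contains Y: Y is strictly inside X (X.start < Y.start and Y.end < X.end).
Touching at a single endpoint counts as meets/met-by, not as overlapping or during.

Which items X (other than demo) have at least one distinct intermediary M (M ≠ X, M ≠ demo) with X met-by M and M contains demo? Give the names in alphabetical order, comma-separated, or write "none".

onboarding

Target demo = [18:30, 18:45].
Intermediaries M with M contains demo: retro.
Via retro — items with X met-by retro: onboarding.
Union: onboarding.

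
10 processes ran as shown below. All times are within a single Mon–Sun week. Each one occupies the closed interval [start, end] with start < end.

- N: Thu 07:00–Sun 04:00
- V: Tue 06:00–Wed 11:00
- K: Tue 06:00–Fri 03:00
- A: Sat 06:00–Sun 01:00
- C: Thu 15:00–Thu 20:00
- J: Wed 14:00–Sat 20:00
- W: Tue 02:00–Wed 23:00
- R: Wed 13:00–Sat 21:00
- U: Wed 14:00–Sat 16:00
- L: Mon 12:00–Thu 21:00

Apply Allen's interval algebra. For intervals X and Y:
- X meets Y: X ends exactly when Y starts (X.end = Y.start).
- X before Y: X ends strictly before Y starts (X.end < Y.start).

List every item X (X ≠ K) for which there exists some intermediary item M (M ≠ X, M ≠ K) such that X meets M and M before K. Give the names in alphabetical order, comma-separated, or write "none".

none

Target K = [Tue 06:00, Fri 03:00].
Intermediaries M with M before K: none.
Union: none.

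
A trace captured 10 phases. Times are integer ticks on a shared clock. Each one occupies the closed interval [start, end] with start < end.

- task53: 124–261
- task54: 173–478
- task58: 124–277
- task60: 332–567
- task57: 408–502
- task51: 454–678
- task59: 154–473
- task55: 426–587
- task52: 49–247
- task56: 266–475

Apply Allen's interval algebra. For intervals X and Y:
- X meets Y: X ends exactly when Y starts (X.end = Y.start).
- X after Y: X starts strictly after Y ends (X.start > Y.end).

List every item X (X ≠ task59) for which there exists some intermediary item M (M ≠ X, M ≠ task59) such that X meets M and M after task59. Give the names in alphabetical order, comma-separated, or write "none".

none

Target task59 = [154, 473].
Intermediaries M with M after task59: none.
Union: none.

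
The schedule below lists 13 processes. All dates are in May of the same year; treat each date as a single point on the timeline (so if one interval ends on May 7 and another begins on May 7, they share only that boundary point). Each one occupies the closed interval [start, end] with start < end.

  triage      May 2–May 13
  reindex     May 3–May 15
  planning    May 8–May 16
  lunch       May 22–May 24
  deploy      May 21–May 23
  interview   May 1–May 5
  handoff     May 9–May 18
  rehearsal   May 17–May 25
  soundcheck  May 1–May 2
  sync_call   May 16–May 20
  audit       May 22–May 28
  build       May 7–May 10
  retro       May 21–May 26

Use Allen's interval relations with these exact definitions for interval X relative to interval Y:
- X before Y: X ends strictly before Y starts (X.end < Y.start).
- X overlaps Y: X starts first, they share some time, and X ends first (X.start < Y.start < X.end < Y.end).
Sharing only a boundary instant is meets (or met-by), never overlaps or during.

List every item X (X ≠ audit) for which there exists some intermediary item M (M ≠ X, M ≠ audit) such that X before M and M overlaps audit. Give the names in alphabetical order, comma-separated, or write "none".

build, handoff, interview, planning, reindex, soundcheck, sync_call, triage

Target audit = [May 22, May 28].
Intermediaries M with M overlaps audit: deploy, rehearsal, retro.
Via deploy — items with X before deploy: build, handoff, interview, planning, reindex, soundcheck, sync_call, triage.
Via rehearsal — items with X before rehearsal: build, interview, planning, reindex, soundcheck, triage.
Via retro — items with X before retro: build, handoff, interview, planning, reindex, soundcheck, sync_call, triage.
Union: build, handoff, interview, planning, reindex, soundcheck, sync_call, triage.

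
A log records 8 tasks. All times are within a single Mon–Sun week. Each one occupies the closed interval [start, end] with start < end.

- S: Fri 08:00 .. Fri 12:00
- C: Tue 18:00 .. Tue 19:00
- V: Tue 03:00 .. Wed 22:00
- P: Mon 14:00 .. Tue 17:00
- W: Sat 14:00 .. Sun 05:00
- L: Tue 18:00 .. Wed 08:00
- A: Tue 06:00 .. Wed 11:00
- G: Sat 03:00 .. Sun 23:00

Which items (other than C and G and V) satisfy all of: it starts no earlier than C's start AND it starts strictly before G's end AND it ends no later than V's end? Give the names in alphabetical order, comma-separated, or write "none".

Conditions: its start is no earlier than C's start (X.start >= Tue 18:00) AND its start is strictly before G's end (X.start < Sun 23:00) AND its end is no later than V's end (X.end <= Wed 22:00).
A: start Tue 06:00 >= Tue 18:00? ✗; start Tue 06:00 < Sun 23:00? ✓; end Wed 11:00 <= Wed 22:00? ✓ → no.
L: start Tue 18:00 >= Tue 18:00? ✓; start Tue 18:00 < Sun 23:00? ✓; end Wed 08:00 <= Wed 22:00? ✓ → yes.
P: start Mon 14:00 >= Tue 18:00? ✗; start Mon 14:00 < Sun 23:00? ✓; end Tue 17:00 <= Wed 22:00? ✓ → no.
S: start Fri 08:00 >= Tue 18:00? ✓; start Fri 08:00 < Sun 23:00? ✓; end Fri 12:00 <= Wed 22:00? ✗ → no.
W: start Sat 14:00 >= Tue 18:00? ✓; start Sat 14:00 < Sun 23:00? ✓; end Sun 05:00 <= Wed 22:00? ✗ → no.
Result: L.

L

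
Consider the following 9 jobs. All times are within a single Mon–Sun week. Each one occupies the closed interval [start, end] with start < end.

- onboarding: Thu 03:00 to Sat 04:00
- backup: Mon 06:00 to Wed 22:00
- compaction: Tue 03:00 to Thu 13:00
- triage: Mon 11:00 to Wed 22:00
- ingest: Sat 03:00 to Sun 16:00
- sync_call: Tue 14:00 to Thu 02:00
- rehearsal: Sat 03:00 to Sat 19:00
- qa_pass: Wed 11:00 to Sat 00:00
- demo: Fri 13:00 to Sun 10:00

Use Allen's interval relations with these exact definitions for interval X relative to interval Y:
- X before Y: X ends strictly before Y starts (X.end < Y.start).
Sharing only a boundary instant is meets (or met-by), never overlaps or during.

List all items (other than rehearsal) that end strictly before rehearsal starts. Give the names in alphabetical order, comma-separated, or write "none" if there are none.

Target rehearsal = [Sat 03:00, Sat 19:00].
backup [Mon 06:00, Wed 22:00] → before → yes.
compaction [Tue 03:00, Thu 13:00] → before → yes.
demo [Fri 13:00, Sun 10:00] → contains → no.
ingest [Sat 03:00, Sun 16:00] → started-by → no.
onboarding [Thu 03:00, Sat 04:00] → overlaps → no.
qa_pass [Wed 11:00, Sat 00:00] → before → yes.
sync_call [Tue 14:00, Thu 02:00] → before → yes.
triage [Mon 11:00, Wed 22:00] → before → yes.
Result: backup, compaction, qa_pass, sync_call, triage.

backup, compaction, qa_pass, sync_call, triage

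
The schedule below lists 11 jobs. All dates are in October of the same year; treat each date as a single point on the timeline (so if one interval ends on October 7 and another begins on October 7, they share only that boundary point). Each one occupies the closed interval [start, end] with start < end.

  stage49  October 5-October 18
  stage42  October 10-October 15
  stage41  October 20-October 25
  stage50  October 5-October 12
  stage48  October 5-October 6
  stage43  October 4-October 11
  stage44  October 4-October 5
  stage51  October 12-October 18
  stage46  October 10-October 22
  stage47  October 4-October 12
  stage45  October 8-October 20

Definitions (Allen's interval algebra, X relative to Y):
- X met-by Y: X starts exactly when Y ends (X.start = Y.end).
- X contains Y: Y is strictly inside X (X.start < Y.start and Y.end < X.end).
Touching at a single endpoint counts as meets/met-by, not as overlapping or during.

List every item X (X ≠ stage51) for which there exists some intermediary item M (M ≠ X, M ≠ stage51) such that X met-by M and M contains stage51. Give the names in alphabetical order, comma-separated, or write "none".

Target stage51 = [October 12, October 18].
Intermediaries M with M contains stage51: stage45, stage46.
Via stage45 — items with X met-by stage45: stage41.
Via stage46 — items with X met-by stage46: none.
Union: stage41.

stage41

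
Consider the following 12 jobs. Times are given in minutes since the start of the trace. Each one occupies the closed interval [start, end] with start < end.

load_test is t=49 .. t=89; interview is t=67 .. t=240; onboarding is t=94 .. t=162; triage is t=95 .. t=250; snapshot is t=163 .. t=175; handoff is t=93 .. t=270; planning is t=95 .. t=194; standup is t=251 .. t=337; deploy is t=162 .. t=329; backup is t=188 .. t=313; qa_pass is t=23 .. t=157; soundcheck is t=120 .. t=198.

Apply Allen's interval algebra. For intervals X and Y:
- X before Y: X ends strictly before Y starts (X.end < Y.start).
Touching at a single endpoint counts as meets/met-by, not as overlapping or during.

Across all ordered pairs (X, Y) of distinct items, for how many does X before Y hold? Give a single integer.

22

Checking all 132 ordered pairs for relation 'before'; matching pairs in alphabetical order:
(interview, standup): interview before standup ✓
(load_test, backup): load_test before backup ✓
(load_test, deploy): load_test before deploy ✓
(load_test, handoff): load_test before handoff ✓
(load_test, onboarding): load_test before onboarding ✓
(load_test, planning): load_test before planning ✓
(load_test, snapshot): load_test before snapshot ✓
(load_test, soundcheck): load_test before soundcheck ✓
(load_test, standup): load_test before standup ✓
(load_test, triage): load_test before triage ✓
(onboarding, backup): onboarding before backup ✓
(onboarding, snapshot): onboarding before snapshot ✓
(onboarding, standup): onboarding before standup ✓
(planning, standup): planning before standup ✓
(qa_pass, backup): qa_pass before backup ✓
(qa_pass, deploy): qa_pass before deploy ✓
(qa_pass, snapshot): qa_pass before snapshot ✓
(qa_pass, standup): qa_pass before standup ✓
(snapshot, backup): snapshot before backup ✓
(snapshot, standup): snapshot before standup ✓
(soundcheck, standup): soundcheck before standup ✓
(triage, standup): triage before standup ✓
Count: 22.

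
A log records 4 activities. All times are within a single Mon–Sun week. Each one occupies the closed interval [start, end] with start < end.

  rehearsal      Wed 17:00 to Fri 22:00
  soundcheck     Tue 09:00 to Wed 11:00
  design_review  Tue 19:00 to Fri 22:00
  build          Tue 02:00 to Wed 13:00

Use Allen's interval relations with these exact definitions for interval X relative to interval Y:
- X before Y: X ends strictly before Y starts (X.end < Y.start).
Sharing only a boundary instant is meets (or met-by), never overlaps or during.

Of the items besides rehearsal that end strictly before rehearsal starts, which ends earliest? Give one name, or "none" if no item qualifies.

Target rehearsal = [Wed 17:00, Fri 22:00].
build [Tue 02:00, Wed 13:00] → before → candidate.
design_review [Tue 19:00, Fri 22:00] → finished-by → excluded.
soundcheck [Tue 09:00, Wed 11:00] → before → candidate.
Among candidates, earliest end is Wed 11:00 → soundcheck.

soundcheck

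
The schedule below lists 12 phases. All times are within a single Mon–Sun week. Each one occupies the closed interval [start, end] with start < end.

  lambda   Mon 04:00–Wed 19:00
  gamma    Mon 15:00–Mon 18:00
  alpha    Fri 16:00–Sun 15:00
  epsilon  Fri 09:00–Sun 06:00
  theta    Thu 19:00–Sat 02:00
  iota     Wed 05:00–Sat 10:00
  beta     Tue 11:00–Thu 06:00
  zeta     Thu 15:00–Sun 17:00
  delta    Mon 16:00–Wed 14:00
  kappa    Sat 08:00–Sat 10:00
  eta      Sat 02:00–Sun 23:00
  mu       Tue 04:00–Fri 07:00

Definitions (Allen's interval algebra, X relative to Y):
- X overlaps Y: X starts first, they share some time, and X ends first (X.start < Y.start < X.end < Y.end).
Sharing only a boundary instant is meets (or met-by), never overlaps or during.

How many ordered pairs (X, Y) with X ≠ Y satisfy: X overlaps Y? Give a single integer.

Checking all 132 ordered pairs for relation 'overlaps'; matching pairs in alphabetical order:
(alpha, eta): alpha overlaps eta ✓
(beta, iota): beta overlaps iota ✓
(delta, beta): delta overlaps beta ✓
(delta, iota): delta overlaps iota ✓
(delta, mu): delta overlaps mu ✓
(epsilon, alpha): epsilon overlaps alpha ✓
(epsilon, eta): epsilon overlaps eta ✓
(gamma, delta): gamma overlaps delta ✓
(iota, alpha): iota overlaps alpha ✓
(iota, epsilon): iota overlaps epsilon ✓
(iota, eta): iota overlaps eta ✓
(iota, zeta): iota overlaps zeta ✓
(lambda, beta): lambda overlaps beta ✓
(lambda, iota): lambda overlaps iota ✓
(lambda, mu): lambda overlaps mu ✓
(mu, iota): mu overlaps iota ✓
(mu, theta): mu overlaps theta ✓
(mu, zeta): mu overlaps zeta ✓
(theta, alpha): theta overlaps alpha ✓
(theta, epsilon): theta overlaps epsilon ✓
(zeta, eta): zeta overlaps eta ✓
Count: 21.

21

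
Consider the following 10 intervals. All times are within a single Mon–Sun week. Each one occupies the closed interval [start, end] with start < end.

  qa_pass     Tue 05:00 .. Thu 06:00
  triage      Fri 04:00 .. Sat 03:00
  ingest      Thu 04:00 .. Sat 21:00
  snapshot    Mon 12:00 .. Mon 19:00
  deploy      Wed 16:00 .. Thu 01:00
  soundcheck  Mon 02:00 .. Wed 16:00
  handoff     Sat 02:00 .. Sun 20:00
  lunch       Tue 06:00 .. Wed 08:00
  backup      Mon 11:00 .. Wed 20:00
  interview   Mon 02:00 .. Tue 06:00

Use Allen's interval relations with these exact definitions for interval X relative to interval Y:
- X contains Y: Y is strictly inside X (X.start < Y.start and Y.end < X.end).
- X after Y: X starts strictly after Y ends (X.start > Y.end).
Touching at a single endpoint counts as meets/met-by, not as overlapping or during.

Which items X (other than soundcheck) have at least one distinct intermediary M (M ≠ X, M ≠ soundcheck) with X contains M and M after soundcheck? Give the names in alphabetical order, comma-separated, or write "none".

Target soundcheck = [Mon 02:00, Wed 16:00].
Intermediaries M with M after soundcheck: handoff, ingest, triage.
Via handoff — items with X contains handoff: none.
Via ingest — items with X contains ingest: none.
Via triage — items with X contains triage: ingest.
Union: ingest.

ingest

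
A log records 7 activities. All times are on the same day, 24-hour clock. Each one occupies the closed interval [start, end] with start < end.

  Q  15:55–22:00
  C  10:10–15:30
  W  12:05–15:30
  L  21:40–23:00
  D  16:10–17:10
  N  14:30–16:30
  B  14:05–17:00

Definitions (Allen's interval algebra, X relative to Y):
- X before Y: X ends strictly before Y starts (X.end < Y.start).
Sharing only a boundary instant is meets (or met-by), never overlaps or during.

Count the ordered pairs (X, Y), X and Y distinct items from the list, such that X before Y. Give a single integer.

Checking all 42 ordered pairs for relation 'before'; matching pairs in alphabetical order:
(B, L): B before L ✓
(C, D): C before D ✓
(C, L): C before L ✓
(C, Q): C before Q ✓
(D, L): D before L ✓
(N, L): N before L ✓
(W, D): W before D ✓
(W, L): W before L ✓
(W, Q): W before Q ✓
Count: 9.

9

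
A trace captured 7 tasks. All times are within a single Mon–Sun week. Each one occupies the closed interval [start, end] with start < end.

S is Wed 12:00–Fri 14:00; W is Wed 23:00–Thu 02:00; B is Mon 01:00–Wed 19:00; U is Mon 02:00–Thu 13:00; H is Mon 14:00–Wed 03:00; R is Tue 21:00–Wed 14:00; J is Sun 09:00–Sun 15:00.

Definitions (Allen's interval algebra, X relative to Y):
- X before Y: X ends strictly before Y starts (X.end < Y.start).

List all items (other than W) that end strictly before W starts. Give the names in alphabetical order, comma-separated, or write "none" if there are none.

B, H, R

Target W = [Wed 23:00, Thu 02:00].
B [Mon 01:00, Wed 19:00] → before → yes.
H [Mon 14:00, Wed 03:00] → before → yes.
J [Sun 09:00, Sun 15:00] → after → no.
R [Tue 21:00, Wed 14:00] → before → yes.
S [Wed 12:00, Fri 14:00] → contains → no.
U [Mon 02:00, Thu 13:00] → contains → no.
Result: B, H, R.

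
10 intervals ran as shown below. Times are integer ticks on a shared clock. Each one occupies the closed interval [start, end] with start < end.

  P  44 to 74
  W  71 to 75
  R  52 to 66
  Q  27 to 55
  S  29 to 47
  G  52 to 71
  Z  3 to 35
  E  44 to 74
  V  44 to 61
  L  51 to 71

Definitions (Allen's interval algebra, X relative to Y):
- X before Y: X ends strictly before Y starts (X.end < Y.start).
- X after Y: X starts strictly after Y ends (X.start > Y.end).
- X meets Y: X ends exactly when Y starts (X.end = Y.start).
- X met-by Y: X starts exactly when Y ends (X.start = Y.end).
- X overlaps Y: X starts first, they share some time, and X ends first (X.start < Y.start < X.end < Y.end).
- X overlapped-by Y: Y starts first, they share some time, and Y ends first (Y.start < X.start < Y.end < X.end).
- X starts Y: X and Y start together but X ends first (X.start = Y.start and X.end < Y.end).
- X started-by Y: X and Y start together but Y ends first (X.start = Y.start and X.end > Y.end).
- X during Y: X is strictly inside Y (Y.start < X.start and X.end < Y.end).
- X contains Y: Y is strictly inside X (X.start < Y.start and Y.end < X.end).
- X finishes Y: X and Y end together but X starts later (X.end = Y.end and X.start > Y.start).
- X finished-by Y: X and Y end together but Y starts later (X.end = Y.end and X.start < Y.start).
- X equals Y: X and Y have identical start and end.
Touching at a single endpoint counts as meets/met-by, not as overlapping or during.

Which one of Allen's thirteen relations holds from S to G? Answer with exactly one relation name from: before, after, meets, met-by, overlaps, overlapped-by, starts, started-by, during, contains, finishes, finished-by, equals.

S = [29, 47]; G = [52, 71].
Compare endpoints: S.start < G.start, S.start < G.end, S.end < G.start, S.end < G.end.
That pattern is 'before'.

before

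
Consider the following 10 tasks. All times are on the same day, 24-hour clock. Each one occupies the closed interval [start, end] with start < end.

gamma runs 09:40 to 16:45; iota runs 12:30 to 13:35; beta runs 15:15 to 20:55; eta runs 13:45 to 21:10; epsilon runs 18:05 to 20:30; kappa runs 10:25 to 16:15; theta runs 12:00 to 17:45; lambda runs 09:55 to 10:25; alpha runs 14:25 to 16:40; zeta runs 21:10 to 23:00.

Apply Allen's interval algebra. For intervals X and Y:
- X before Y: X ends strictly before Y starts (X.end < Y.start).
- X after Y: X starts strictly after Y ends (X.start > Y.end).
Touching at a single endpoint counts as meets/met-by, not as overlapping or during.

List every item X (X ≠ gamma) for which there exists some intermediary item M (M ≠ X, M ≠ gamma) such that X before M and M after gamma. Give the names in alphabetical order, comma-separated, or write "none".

Target gamma = [09:40, 16:45].
Intermediaries M with M after gamma: epsilon, zeta.
Via epsilon — items with X before epsilon: alpha, iota, kappa, lambda, theta.
Via zeta — items with X before zeta: alpha, beta, epsilon, iota, kappa, lambda, theta.
Union: alpha, beta, epsilon, iota, kappa, lambda, theta.

alpha, beta, epsilon, iota, kappa, lambda, theta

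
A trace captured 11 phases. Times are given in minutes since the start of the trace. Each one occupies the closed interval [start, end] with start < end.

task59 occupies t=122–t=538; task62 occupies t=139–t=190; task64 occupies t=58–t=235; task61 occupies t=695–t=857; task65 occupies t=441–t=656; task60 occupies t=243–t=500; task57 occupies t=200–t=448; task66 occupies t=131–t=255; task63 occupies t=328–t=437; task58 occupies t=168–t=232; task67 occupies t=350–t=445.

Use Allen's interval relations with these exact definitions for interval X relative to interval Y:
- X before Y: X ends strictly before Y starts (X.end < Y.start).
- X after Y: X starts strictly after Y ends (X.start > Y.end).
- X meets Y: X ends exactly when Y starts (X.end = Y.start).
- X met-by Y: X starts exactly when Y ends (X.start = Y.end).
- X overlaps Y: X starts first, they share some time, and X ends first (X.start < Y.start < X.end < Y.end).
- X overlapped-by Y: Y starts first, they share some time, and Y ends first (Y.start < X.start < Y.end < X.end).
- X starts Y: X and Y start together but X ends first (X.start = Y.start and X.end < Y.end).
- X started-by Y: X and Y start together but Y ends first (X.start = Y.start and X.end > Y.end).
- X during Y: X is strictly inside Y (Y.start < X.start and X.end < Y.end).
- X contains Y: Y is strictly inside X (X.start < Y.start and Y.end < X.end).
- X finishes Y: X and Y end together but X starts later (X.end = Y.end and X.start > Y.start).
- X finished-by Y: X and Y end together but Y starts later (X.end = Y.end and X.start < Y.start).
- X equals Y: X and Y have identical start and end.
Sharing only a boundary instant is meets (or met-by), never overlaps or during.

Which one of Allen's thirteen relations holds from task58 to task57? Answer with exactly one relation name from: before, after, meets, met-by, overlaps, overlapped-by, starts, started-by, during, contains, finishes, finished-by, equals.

task58 = [t=168, t=232]; task57 = [t=200, t=448].
Compare endpoints: task58.start < task57.start, task58.start < task57.end, task58.end > task57.start, task58.end < task57.end.
That pattern is 'overlaps'.

overlaps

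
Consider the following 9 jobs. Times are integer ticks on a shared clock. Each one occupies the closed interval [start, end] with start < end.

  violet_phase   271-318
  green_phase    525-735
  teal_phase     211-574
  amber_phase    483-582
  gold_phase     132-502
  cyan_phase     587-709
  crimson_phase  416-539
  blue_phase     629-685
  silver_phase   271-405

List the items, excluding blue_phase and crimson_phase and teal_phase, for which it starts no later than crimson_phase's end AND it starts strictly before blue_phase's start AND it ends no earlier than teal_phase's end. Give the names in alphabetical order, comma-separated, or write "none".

amber_phase, green_phase

Conditions: its start is no later than crimson_phase's end (X.start <= 539) AND its start is strictly before blue_phase's start (X.start < 629) AND its end is no earlier than teal_phase's end (X.end >= 574).
amber_phase: start 483 <= 539? ✓; start 483 < 629? ✓; end 582 >= 574? ✓ → yes.
cyan_phase: start 587 <= 539? ✗; start 587 < 629? ✓; end 709 >= 574? ✓ → no.
gold_phase: start 132 <= 539? ✓; start 132 < 629? ✓; end 502 >= 574? ✗ → no.
green_phase: start 525 <= 539? ✓; start 525 < 629? ✓; end 735 >= 574? ✓ → yes.
silver_phase: start 271 <= 539? ✓; start 271 < 629? ✓; end 405 >= 574? ✗ → no.
violet_phase: start 271 <= 539? ✓; start 271 < 629? ✓; end 318 >= 574? ✗ → no.
Result: amber_phase, green_phase.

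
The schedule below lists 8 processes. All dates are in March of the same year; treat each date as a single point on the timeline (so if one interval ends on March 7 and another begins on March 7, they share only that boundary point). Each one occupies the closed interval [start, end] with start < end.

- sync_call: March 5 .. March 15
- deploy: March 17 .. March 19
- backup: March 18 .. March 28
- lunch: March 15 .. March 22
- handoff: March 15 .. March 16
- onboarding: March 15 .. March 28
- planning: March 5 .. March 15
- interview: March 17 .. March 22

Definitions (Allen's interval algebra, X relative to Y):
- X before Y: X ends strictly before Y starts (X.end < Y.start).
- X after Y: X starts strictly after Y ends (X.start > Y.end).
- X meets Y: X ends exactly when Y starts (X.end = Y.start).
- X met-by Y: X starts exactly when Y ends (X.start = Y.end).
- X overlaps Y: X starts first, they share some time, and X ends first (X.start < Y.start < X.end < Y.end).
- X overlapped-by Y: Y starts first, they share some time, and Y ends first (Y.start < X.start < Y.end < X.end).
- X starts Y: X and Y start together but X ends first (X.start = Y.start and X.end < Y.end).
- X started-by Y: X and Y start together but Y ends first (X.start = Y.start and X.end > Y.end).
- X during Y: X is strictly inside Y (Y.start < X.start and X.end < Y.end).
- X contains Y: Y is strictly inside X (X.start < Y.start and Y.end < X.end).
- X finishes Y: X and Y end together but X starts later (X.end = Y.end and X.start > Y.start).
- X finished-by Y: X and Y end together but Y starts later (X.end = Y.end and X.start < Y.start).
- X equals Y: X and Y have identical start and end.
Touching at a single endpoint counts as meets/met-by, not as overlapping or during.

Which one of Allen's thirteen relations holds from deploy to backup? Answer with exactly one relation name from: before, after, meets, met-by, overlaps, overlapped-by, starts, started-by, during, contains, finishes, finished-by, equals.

deploy = [March 17, March 19]; backup = [March 18, March 28].
Compare endpoints: deploy.start < backup.start, deploy.start < backup.end, deploy.end > backup.start, deploy.end < backup.end.
That pattern is 'overlaps'.

overlaps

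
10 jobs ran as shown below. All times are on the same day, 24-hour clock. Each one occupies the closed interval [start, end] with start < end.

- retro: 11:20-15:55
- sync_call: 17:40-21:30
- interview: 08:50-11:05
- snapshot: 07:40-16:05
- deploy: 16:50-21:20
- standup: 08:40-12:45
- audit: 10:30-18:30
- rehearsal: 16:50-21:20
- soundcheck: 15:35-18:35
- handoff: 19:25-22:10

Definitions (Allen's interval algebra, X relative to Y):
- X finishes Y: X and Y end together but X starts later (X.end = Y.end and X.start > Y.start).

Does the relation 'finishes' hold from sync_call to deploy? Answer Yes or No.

sync_call = [17:40, 21:30], deploy = [16:50, 21:20].
Actual relation of sync_call to deploy: overlapped-by.
Asked whether 'finishes' holds → No.

No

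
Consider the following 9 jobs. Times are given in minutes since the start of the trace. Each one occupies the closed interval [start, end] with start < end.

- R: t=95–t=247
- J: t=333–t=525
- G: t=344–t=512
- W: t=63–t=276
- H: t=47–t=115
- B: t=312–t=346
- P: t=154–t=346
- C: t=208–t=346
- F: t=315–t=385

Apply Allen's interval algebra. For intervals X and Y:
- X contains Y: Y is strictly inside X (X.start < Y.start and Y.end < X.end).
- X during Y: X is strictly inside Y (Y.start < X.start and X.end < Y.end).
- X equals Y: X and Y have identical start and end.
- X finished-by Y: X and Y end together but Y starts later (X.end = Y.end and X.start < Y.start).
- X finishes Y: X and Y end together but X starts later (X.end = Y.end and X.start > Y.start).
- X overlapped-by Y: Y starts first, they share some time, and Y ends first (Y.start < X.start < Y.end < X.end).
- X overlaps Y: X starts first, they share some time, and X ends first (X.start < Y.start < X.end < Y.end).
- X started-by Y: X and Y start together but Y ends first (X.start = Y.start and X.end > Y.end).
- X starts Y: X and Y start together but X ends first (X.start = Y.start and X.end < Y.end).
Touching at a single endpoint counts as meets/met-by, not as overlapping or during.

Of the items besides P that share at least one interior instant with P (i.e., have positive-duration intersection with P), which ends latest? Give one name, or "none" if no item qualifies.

J

Target P = [t=154, t=346].
B [t=312, t=346] → finishes → candidate.
C [t=208, t=346] → finishes → candidate.
F [t=315, t=385] → overlapped-by → candidate.
G [t=344, t=512] → overlapped-by → candidate.
H [t=47, t=115] → before → excluded.
J [t=333, t=525] → overlapped-by → candidate.
R [t=95, t=247] → overlaps → candidate.
W [t=63, t=276] → overlaps → candidate.
Among candidates, latest end is t=525 → J.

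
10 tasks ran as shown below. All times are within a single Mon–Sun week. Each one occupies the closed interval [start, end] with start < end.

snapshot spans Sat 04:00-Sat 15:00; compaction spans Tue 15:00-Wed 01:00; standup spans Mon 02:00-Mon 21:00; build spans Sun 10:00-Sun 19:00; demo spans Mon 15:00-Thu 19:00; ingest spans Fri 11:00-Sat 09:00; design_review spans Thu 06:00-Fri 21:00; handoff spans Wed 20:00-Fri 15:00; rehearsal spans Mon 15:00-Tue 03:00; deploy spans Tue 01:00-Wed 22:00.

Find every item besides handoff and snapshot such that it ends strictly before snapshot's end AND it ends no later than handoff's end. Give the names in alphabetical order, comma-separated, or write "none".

Conditions: its end is strictly before snapshot's end (X.end < Sat 15:00) AND its end is no later than handoff's end (X.end <= Fri 15:00).
build: end Sun 19:00 < Sat 15:00? ✗; end Sun 19:00 <= Fri 15:00? ✗ → no.
compaction: end Wed 01:00 < Sat 15:00? ✓; end Wed 01:00 <= Fri 15:00? ✓ → yes.
demo: end Thu 19:00 < Sat 15:00? ✓; end Thu 19:00 <= Fri 15:00? ✓ → yes.
deploy: end Wed 22:00 < Sat 15:00? ✓; end Wed 22:00 <= Fri 15:00? ✓ → yes.
design_review: end Fri 21:00 < Sat 15:00? ✓; end Fri 21:00 <= Fri 15:00? ✗ → no.
ingest: end Sat 09:00 < Sat 15:00? ✓; end Sat 09:00 <= Fri 15:00? ✗ → no.
rehearsal: end Tue 03:00 < Sat 15:00? ✓; end Tue 03:00 <= Fri 15:00? ✓ → yes.
standup: end Mon 21:00 < Sat 15:00? ✓; end Mon 21:00 <= Fri 15:00? ✓ → yes.
Result: compaction, demo, deploy, rehearsal, standup.

compaction, demo, deploy, rehearsal, standup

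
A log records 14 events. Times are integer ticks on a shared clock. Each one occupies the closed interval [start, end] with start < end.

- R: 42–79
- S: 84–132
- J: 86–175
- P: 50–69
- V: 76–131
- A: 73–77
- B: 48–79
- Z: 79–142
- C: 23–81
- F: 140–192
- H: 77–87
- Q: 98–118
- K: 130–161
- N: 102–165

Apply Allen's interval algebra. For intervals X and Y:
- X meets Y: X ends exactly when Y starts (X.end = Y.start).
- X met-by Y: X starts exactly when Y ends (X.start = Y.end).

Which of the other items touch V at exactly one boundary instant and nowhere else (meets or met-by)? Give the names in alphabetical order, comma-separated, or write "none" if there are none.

Target V = [76, 131].
A [73, 77] → overlaps → no.
B [48, 79] → overlaps → no.
C [23, 81] → overlaps → no.
F [140, 192] → after → no.
H [77, 87] → during → no.
J [86, 175] → overlapped-by → no.
K [130, 161] → overlapped-by → no.
N [102, 165] → overlapped-by → no.
P [50, 69] → before → no.
Q [98, 118] → during → no.
R [42, 79] → overlaps → no.
S [84, 132] → overlapped-by → no.
Z [79, 142] → overlapped-by → no.
Result: none.

none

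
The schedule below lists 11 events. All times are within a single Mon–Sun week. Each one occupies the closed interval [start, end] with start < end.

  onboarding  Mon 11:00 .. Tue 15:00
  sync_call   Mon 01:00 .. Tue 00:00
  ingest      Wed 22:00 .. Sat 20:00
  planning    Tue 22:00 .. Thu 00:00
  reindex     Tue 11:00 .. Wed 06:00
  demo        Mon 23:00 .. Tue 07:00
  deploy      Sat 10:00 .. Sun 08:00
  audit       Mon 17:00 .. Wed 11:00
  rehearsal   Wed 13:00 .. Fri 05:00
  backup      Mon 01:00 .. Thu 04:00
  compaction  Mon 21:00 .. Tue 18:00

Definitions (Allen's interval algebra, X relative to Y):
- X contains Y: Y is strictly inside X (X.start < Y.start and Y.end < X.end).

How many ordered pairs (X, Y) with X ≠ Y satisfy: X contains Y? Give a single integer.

Checking all 110 ordered pairs for relation 'contains'; matching pairs in alphabetical order:
(audit, compaction): audit contains compaction ✓
(audit, demo): audit contains demo ✓
(audit, reindex): audit contains reindex ✓
(backup, audit): backup contains audit ✓
(backup, compaction): backup contains compaction ✓
(backup, demo): backup contains demo ✓
(backup, onboarding): backup contains onboarding ✓
(backup, planning): backup contains planning ✓
(backup, reindex): backup contains reindex ✓
(compaction, demo): compaction contains demo ✓
(onboarding, demo): onboarding contains demo ✓
Count: 11.

11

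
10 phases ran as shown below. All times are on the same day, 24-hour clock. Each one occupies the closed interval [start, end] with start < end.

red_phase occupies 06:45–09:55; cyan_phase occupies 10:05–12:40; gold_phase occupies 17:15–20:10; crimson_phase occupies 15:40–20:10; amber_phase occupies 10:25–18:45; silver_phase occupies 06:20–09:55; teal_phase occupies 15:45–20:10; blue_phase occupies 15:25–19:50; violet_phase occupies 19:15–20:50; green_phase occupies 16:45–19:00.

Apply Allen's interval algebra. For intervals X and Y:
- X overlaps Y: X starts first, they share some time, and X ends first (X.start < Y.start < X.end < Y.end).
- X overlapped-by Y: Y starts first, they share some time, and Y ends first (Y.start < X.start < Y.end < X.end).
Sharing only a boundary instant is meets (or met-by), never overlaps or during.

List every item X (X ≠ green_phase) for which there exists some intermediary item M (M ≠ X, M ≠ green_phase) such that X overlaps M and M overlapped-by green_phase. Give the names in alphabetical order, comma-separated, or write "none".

Target green_phase = [16:45, 19:00].
Intermediaries M with M overlapped-by green_phase: gold_phase.
Via gold_phase — items with X overlaps gold_phase: amber_phase, blue_phase.
Union: amber_phase, blue_phase.

amber_phase, blue_phase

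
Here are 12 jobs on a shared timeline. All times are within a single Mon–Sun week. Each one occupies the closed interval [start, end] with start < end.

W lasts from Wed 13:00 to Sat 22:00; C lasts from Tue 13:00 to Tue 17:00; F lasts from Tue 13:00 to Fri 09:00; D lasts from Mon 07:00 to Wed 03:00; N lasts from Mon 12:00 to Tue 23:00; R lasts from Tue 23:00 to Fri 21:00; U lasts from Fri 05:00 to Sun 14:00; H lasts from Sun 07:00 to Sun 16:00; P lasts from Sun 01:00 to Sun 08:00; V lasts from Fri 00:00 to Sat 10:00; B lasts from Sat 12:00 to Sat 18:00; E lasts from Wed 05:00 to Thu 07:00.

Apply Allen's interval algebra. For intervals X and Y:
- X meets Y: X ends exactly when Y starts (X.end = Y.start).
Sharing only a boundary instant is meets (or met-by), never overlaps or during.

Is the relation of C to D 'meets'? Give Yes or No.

No

C = [Tue 13:00, Tue 17:00], D = [Mon 07:00, Wed 03:00].
Actual relation of C to D: during.
Asked whether 'meets' holds → No.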